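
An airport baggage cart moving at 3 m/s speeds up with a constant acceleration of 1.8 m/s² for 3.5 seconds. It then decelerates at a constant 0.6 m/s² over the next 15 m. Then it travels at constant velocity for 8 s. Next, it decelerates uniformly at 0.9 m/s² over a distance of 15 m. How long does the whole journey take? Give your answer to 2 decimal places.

15.25 s

Phase 1 (accelerating): v₀ = 3.00 m/s, a = 1.8 m/s².
v = v₀ + at = 3.00 + (1.8)(3.5) = 9.30 m/s
Δx = v₀t + ½at² = 3.00·3.5 + 0.5·1.8·3.5² = 21.5 m

Phase 2 (decelerating): v₀ = 9.30 m/s, a = -0.6 m/s².
v² = v₀² + 2aΔx = 9.30² + 2·-0.6·15 = 68.5 → v = 8.28 m/s
t = (v − v₀)/a = (8.28 − 9.30)/-0.6 = 1.71 s

Phase 3 (constant speed): v₀ = 8.28 m/s, a = 0 m/s².
v = v₀ + at = 8.28 + (0)(8) = 8.28 m/s
Δx = v₀t + ½at² = 8.28·8 + 0.5·0·8² = 66.2 m

Phase 4 (decelerating): v₀ = 8.28 m/s, a = -0.9 m/s².
v² = v₀² + 2aΔx = 8.28² + 2·-0.9·15 = 41.5 → v = 6.44 m/s
t = (v − v₀)/a = (6.44 − 8.28)/-0.9 = 2.04 s
Total time = 3.50 + 1.71 + 8.00 + 2.04 = 15.2 s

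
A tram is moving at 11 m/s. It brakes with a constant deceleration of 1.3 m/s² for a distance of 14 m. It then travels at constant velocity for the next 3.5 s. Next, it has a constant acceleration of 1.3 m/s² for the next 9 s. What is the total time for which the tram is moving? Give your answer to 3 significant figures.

13.9 s

Phase 1 (decelerating): v₀ = 11.0 m/s, a = -1.3 m/s².
v² = v₀² + 2aΔx = 11.0² + 2·-1.3·14 = 84.6 → v = 9.20 m/s
t = (v − v₀)/a = (9.20 − 11.0)/-1.3 = 1.39 s

Phase 2 (constant speed): v₀ = 9.20 m/s, a = 0 m/s².
v = v₀ + at = 9.20 + (0)(3.5) = 9.20 m/s
Δx = v₀t + ½at² = 9.20·3.5 + 0.5·0·3.5² = 32.2 m

Phase 3 (accelerating): v₀ = 9.20 m/s, a = 1.3 m/s².
v = v₀ + at = 9.20 + (1.3)(9) = 20.9 m/s
Δx = v₀t + ½at² = 9.20·9 + 0.5·1.3·9² = 135 m
Total time = 1.39 + 3.50 + 9.00 = 13.9 s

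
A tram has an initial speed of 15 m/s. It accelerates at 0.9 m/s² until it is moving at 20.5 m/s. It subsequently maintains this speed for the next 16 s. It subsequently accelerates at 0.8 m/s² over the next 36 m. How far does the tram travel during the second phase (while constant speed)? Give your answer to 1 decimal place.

328.0 m

Phase 1 (accelerating): v₀ = 15.0 m/s, a = 0.9 m/s².
v = v₀ + at → t = (20.5 − 15.0) / 0.9 = 6.11 s
v² = v₀² + 2aΔx → Δx = (20.5² − 15.0²)/(2·0.9) = 108 m

Phase 2 (constant speed): v₀ = 20.5 m/s, a = 0 m/s².
v = v₀ + at = 20.5 + (0)(16) = 20.5 m/s
Δx = v₀t + ½at² = 20.5·16 + 0.5·0·16² = 328 m
Distance in phase 2 = 328 m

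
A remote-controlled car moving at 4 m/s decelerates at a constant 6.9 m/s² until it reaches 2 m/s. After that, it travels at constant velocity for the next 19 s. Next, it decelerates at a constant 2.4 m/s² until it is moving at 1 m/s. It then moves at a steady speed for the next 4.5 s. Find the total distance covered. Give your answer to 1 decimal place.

44.0 m

Phase 1 (decelerating): v₀ = 4.00 m/s, a = -6.9 m/s².
v = v₀ + at → t = (2 − 4.00) / -6.9 = 0.290 s
v² = v₀² + 2aΔx → Δx = (2² − 4.00²)/(2·-6.9) = 0.870 m

Phase 2 (constant speed): v₀ = 2.00 m/s, a = 0 m/s².
v = v₀ + at = 2.00 + (0)(19) = 2.00 m/s
Δx = v₀t + ½at² = 2.00·19 + 0.5·0·19² = 38.0 m

Phase 3 (decelerating): v₀ = 2.00 m/s, a = -2.4 m/s².
v = v₀ + at → t = (1 − 2.00) / -2.4 = 0.417 s
v² = v₀² + 2aΔx → Δx = (1² − 2.00²)/(2·-2.4) = 0.625 m

Phase 4 (constant speed): v₀ = 1.00 m/s, a = 0 m/s².
v = v₀ + at = 1.00 + (0)(4.5) = 1.00 m/s
Δx = v₀t + ½at² = 1.00·4.5 + 0.5·0·4.5² = 4.50 m
Total distance = 0.870 + 38.0 + 0.625 + 4.50 = 44.0 m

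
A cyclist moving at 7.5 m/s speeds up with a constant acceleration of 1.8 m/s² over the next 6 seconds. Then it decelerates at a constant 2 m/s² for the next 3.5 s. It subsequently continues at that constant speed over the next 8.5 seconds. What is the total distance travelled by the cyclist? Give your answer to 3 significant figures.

225 m

Phase 1 (accelerating): v₀ = 7.50 m/s, a = 1.8 m/s².
v = v₀ + at = 7.50 + (1.8)(6) = 18.3 m/s
Δx = v₀t + ½at² = 7.50·6 + 0.5·1.8·6² = 77.4 m

Phase 2 (decelerating): v₀ = 18.3 m/s, a = -2 m/s².
v = v₀ + at = 18.3 + (-2)(3.5) = 11.3 m/s
Δx = v₀t + ½at² = 18.3·3.5 + 0.5·-2·3.5² = 51.8 m

Phase 3 (constant speed): v₀ = 11.3 m/s, a = 0 m/s².
v = v₀ + at = 11.3 + (0)(8.5) = 11.3 m/s
Δx = v₀t + ½at² = 11.3·8.5 + 0.5·0·8.5² = 96.1 m
Total distance = 77.4 + 51.8 + 96.1 = 225 m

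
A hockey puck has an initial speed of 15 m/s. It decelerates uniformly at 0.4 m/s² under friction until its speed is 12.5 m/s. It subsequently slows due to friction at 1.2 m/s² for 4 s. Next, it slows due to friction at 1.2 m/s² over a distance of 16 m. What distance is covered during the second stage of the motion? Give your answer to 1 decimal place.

Phase 1 (decelerating): v₀ = 15.0 m/s, a = -0.4 m/s².
v = v₀ + at → t = (12.5 − 15.0) / -0.4 = 6.25 s
v² = v₀² + 2aΔx → Δx = (12.5² − 15.0²)/(2·-0.4) = 85.9 m

Phase 2 (decelerating): v₀ = 12.5 m/s, a = -1.2 m/s².
v = v₀ + at = 12.5 + (-1.2)(4) = 7.70 m/s
Δx = v₀t + ½at² = 12.5·4 + 0.5·-1.2·4² = 40.4 m
Distance in phase 2 = 40.4 m

40.4 m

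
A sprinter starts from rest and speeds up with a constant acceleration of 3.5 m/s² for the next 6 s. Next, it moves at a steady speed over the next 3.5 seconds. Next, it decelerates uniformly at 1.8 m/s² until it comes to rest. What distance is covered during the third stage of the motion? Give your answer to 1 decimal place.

122.5 m

Phase 1 (accelerating): v₀ = 0 m/s, a = 3.5 m/s².
v = v₀ + at = 0 + (3.5)(6) = 21.0 m/s
Δx = v₀t + ½at² = 0·6 + 0.5·3.5·6² = 63.0 m

Phase 2 (constant speed): v₀ = 21.0 m/s, a = 0 m/s².
v = v₀ + at = 21.0 + (0)(3.5) = 21.0 m/s
Δx = v₀t + ½at² = 21.0·3.5 + 0.5·0·3.5² = 73.5 m

Phase 3 (decelerating): v₀ = 21.0 m/s, a = -1.8 m/s².
v = v₀ + at → t = (0 − 21.0) / -1.8 = 11.7 s
v² = v₀² + 2aΔx → Δx = (0² − 21.0²)/(2·-1.8) = 122 m
Distance in phase 3 = 122 m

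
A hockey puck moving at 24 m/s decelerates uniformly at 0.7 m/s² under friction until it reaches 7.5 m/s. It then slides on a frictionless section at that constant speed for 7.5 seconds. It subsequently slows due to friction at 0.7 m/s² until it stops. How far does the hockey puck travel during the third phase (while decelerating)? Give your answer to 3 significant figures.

Phase 1 (decelerating): v₀ = 24.0 m/s, a = -0.7 m/s².
v = v₀ + at → t = (7.5 − 24.0) / -0.7 = 23.6 s
v² = v₀² + 2aΔx → Δx = (7.5² − 24.0²)/(2·-0.7) = 371 m

Phase 2 (constant speed): v₀ = 7.50 m/s, a = 0 m/s².
v = v₀ + at = 7.50 + (0)(7.5) = 7.50 m/s
Δx = v₀t + ½at² = 7.50·7.5 + 0.5·0·7.5² = 56.2 m

Phase 3 (decelerating): v₀ = 7.50 m/s, a = -0.7 m/s².
v = v₀ + at → t = (0 − 7.50) / -0.7 = 10.7 s
v² = v₀² + 2aΔx → Δx = (0² − 7.50²)/(2·-0.7) = 40.2 m
Distance in phase 3 = 40.2 m

40.2 m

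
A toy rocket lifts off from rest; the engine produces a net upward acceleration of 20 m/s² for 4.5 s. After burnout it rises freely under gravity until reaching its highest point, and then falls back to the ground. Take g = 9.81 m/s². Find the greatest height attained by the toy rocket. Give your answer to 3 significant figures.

615 m

Phase 1 (powered ascent): v₀ = 0 m/s, a = 20 m/s².
v = v₀ + at = 0 + (20)(4.5) = 90.0 m/s
Δx = v₀t + ½at² = 0·4.5 + 0.5·20·4.5² = 202 m

Phase 2 (coasting upward): v₀ = 90.0 m/s, a = -9.81 m/s².
v = v₀ + at → t = (0 − 90.0) / -9.81 = 9.17 s
v² = v₀² + 2aΔx → Δx = (0² − 90.0²)/(2·-9.81) = 413 m
Maximum height = 202 + 413 = 615 m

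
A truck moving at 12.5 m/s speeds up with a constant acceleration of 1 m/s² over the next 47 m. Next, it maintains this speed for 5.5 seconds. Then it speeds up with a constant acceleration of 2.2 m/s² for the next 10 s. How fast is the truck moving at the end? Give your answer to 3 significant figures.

37.8 m/s

Phase 1 (accelerating): v₀ = 12.5 m/s, a = 1 m/s².
v² = v₀² + 2aΔx = 12.5² + 2·1·47 = 250 → v = 15.8 m/s
t = (v − v₀)/a = (15.8 − 12.5)/1 = 3.32 s

Phase 2 (constant speed): v₀ = 15.8 m/s, a = 0 m/s².
v = v₀ + at = 15.8 + (0)(5.5) = 15.8 m/s
Δx = v₀t + ½at² = 15.8·5.5 + 0.5·0·5.5² = 87.0 m

Phase 3 (accelerating): v₀ = 15.8 m/s, a = 2.2 m/s².
v = v₀ + at = 15.8 + (2.2)(10) = 37.8 m/s
Δx = v₀t + ½at² = 15.8·10 + 0.5·2.2·10² = 268 m
Final speed = 37.8 m/s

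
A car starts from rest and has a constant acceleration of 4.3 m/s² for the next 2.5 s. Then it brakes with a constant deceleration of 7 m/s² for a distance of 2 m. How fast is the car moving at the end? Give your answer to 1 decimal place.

9.4 m/s

Phase 1 (accelerating): v₀ = 0 m/s, a = 4.3 m/s².
v = v₀ + at = 0 + (4.3)(2.5) = 10.8 m/s
Δx = v₀t + ½at² = 0·2.5 + 0.5·4.3·2.5² = 13.4 m

Phase 2 (decelerating): v₀ = 10.8 m/s, a = -7 m/s².
v² = v₀² + 2aΔx = 10.8² + 2·-7·2 = 87.6 → v = 9.36 m/s
t = (v − v₀)/a = (9.36 − 10.8)/-7 = 0.199 s
Final speed = 9.36 m/s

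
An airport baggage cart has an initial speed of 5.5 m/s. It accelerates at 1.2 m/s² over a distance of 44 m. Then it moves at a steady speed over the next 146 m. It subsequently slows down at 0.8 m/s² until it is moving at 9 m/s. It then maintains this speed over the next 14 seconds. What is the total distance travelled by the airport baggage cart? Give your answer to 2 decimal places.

Phase 1 (accelerating): v₀ = 5.50 m/s, a = 1.2 m/s².
v² = v₀² + 2aΔx = 5.50² + 2·1.2·44 = 136 → v = 11.7 m/s
t = (v − v₀)/a = (11.7 − 5.50)/1.2 = 5.13 s

Phase 2 (constant speed): v₀ = 11.7 m/s, a = 0 m/s².
Constant speed: t = d/v = 146/11.7 = 12.5 s

Phase 3 (decelerating): v₀ = 11.7 m/s, a = -0.8 m/s².
v = v₀ + at → t = (9 − 11.7) / -0.8 = 3.32 s
v² = v₀² + 2aΔx → Δx = (9² − 11.7²)/(2·-0.8) = 34.3 m

Phase 4 (constant speed): v₀ = 9.00 m/s, a = 0 m/s².
v = v₀ + at = 9.00 + (0)(14) = 9.00 m/s
Δx = v₀t + ½at² = 9.00·14 + 0.5·0·14² = 126 m
Total distance = 44.0 + 146 + 34.3 + 126 = 350 m

350.28 m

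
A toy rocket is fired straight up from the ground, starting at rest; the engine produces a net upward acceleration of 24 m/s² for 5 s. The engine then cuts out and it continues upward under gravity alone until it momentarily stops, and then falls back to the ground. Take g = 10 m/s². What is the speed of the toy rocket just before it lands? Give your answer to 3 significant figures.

Phase 1 (powered ascent): v₀ = 0 m/s, a = 24 m/s².
v = v₀ + at = 0 + (24)(5) = 120 m/s
Δx = v₀t + ½at² = 0·5 + 0.5·24·5² = 300 m

Phase 2 (coasting upward): v₀ = 120 m/s, a = -10 m/s².
v = v₀ + at → t = (0 − 120) / -10 = 12.0 s
v² = v₀² + 2aΔx → Δx = (0² − 120²)/(2·-10) = 720 m

Phase 3 (free fall): v₀ = 0 m/s, a = -10 m/s².
Falls 1020 m from rest: t = √(2·1020/10) = 14.3 s; v = g·t = 143 m/s.
Impact speed = 143 m/s

143 m/s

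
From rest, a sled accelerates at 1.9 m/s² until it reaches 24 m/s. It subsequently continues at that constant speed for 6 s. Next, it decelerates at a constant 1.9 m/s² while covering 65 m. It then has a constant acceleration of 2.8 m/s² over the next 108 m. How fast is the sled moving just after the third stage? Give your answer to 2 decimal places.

Phase 1 (accelerating): v₀ = 0 m/s, a = 1.9 m/s².
v = v₀ + at → t = (24 − 0) / 1.9 = 12.6 s
v² = v₀² + 2aΔx → Δx = (24² − 0²)/(2·1.9) = 152 m

Phase 2 (constant speed): v₀ = 24.0 m/s, a = 0 m/s².
v = v₀ + at = 24.0 + (0)(6) = 24.0 m/s
Δx = v₀t + ½at² = 24.0·6 + 0.5·0·6² = 144 m

Phase 3 (decelerating): v₀ = 24.0 m/s, a = -1.9 m/s².
v² = v₀² + 2aΔx = 24.0² + 2·-1.9·65 = 329 → v = 18.1 m/s
t = (v − v₀)/a = (18.1 − 24.0)/-1.9 = 3.09 s
Speed at end of phase 3 = 18.1 m/s

18.14 m/s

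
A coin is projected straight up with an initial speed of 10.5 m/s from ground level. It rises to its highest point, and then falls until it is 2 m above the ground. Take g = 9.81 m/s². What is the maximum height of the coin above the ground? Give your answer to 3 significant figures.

Phase 1 (rising): v₀ = 10.5 m/s, a = -9.81 m/s².
v = v₀ + at → t = (0 − 10.5) / -9.81 = 1.07 s
v² = v₀² + 2aΔx → Δx = (0² − 10.5²)/(2·-9.81) = 5.62 m
Maximum height = 5.62 m

5.62 m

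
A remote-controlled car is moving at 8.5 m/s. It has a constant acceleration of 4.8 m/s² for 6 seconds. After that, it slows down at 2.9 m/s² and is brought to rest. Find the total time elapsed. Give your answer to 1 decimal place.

18.9 s

Phase 1 (accelerating): v₀ = 8.50 m/s, a = 4.8 m/s².
v = v₀ + at = 8.50 + (4.8)(6) = 37.3 m/s
Δx = v₀t + ½at² = 8.50·6 + 0.5·4.8·6² = 137 m

Phase 2 (decelerating): v₀ = 37.3 m/s, a = -2.9 m/s².
v = v₀ + at → t = (0 − 37.3) / -2.9 = 12.9 s
v² = v₀² + 2aΔx → Δx = (0² − 37.3²)/(2·-2.9) = 240 m
Total time = 6.00 + 12.9 = 18.9 s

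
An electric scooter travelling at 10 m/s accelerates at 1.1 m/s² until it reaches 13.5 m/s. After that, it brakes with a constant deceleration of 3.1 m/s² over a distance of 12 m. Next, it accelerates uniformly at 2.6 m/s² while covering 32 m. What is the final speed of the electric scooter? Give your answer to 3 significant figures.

Phase 1 (accelerating): v₀ = 10.0 m/s, a = 1.1 m/s².
v = v₀ + at → t = (13.5 − 10.0) / 1.1 = 3.18 s
v² = v₀² + 2aΔx → Δx = (13.5² − 10.0²)/(2·1.1) = 37.4 m

Phase 2 (decelerating): v₀ = 13.5 m/s, a = -3.1 m/s².
v² = v₀² + 2aΔx = 13.5² + 2·-3.1·12 = 108 → v = 10.4 m/s
t = (v − v₀)/a = (10.4 − 13.5)/-3.1 = 1.00 s

Phase 3 (accelerating): v₀ = 10.4 m/s, a = 2.6 m/s².
v² = v₀² + 2aΔx = 10.4² + 2·2.6·32 = 274 → v = 16.6 m/s
t = (v − v₀)/a = (16.6 − 10.4)/2.6 = 2.38 s
Final speed = 16.6 m/s

16.6 m/s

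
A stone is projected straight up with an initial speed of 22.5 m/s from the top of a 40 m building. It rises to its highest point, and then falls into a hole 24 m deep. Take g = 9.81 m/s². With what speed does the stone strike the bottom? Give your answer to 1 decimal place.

42.0 m/s

Phase 1 (rising): v₀ = 22.5 m/s, a = -9.81 m/s².
v = v₀ + at → t = (0 − 22.5) / -9.81 = 2.29 s
v² = v₀² + 2aΔx → Δx = (0² − 22.5²)/(2·-9.81) = 25.8 m

Phase 2 (falling): v₀ = 0 m/s, a = -9.81 m/s².
Falls 89.8 m from rest: t = √(2·89.8/9.81) = 4.28 s; v = g·t = 42.0 m/s.
Final speed = 42.0 m/s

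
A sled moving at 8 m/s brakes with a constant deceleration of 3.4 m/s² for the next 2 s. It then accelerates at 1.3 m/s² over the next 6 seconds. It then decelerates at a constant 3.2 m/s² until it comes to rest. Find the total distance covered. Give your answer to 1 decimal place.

Phase 1 (decelerating): v₀ = 8.00 m/s, a = -3.4 m/s².
v = v₀ + at = 8.00 + (-3.4)(2) = 1.20 m/s
Δx = v₀t + ½at² = 8.00·2 + 0.5·-3.4·2² = 9.20 m

Phase 2 (accelerating): v₀ = 1.20 m/s, a = 1.3 m/s².
v = v₀ + at = 1.20 + (1.3)(6) = 9.00 m/s
Δx = v₀t + ½at² = 1.20·6 + 0.5·1.3·6² = 30.6 m

Phase 3 (decelerating): v₀ = 9.00 m/s, a = -3.2 m/s².
v = v₀ + at → t = (0 − 9.00) / -3.2 = 2.81 s
v² = v₀² + 2aΔx → Δx = (0² − 9.00²)/(2·-3.2) = 12.7 m
Total distance = 9.20 + 30.6 + 12.7 = 52.5 m

52.5 m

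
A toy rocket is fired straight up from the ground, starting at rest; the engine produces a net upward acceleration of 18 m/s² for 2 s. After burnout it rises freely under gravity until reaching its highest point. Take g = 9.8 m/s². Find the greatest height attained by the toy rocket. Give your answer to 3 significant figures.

Phase 1 (powered ascent): v₀ = 0 m/s, a = 18 m/s².
v = v₀ + at = 0 + (18)(2) = 36.0 m/s
Δx = v₀t + ½at² = 0·2 + 0.5·18·2² = 36.0 m

Phase 2 (coasting upward): v₀ = 36.0 m/s, a = -9.8 m/s².
v = v₀ + at → t = (0 − 36.0) / -9.8 = 3.67 s
v² = v₀² + 2aΔx → Δx = (0² − 36.0²)/(2·-9.8) = 66.1 m
Maximum height = 36.0 + 66.1 = 102 m

102 m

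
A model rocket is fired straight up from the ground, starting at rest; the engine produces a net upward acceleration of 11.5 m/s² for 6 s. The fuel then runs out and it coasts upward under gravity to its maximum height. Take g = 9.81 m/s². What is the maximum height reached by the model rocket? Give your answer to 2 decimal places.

Phase 1 (powered ascent): v₀ = 0 m/s, a = 11.5 m/s².
v = v₀ + at = 0 + (11.5)(6) = 69.0 m/s
Δx = v₀t + ½at² = 0·6 + 0.5·11.5·6² = 207 m

Phase 2 (coasting upward): v₀ = 69.0 m/s, a = -9.81 m/s².
v = v₀ + at → t = (0 − 69.0) / -9.81 = 7.03 s
v² = v₀² + 2aΔx → Δx = (0² − 69.0²)/(2·-9.81) = 243 m
Maximum height = 207 + 243 = 450 m

449.66 m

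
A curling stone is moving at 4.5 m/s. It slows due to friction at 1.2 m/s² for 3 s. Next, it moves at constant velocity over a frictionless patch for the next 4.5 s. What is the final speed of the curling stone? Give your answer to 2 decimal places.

0.90 m/s

Phase 1 (decelerating): v₀ = 4.50 m/s, a = -1.2 m/s².
v = v₀ + at = 4.50 + (-1.2)(3) = 0.900 m/s
Δx = v₀t + ½at² = 4.50·3 + 0.5·-1.2·3² = 8.10 m

Phase 2 (constant speed): v₀ = 0.900 m/s, a = 0 m/s².
v = v₀ + at = 0.900 + (0)(4.5) = 0.900 m/s
Δx = v₀t + ½at² = 0.900·4.5 + 0.5·0·4.5² = 4.05 m
Final speed = 0.900 m/s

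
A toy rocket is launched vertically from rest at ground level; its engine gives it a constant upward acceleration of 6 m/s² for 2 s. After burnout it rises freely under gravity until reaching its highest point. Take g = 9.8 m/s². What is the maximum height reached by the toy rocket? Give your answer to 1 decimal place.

Phase 1 (powered ascent): v₀ = 0 m/s, a = 6 m/s².
v = v₀ + at = 0 + (6)(2) = 12.0 m/s
Δx = v₀t + ½at² = 0·2 + 0.5·6·2² = 12.0 m

Phase 2 (coasting upward): v₀ = 12.0 m/s, a = -9.8 m/s².
v = v₀ + at → t = (0 − 12.0) / -9.8 = 1.22 s
v² = v₀² + 2aΔx → Δx = (0² − 12.0²)/(2·-9.8) = 7.35 m
Maximum height = 12.0 + 7.35 = 19.3 m

19.3 m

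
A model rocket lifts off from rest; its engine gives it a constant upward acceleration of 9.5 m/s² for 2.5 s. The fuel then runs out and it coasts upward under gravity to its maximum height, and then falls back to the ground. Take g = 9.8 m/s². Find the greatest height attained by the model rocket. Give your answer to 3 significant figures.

Phase 1 (powered ascent): v₀ = 0 m/s, a = 9.5 m/s².
v = v₀ + at = 0 + (9.5)(2.5) = 23.8 m/s
Δx = v₀t + ½at² = 0·2.5 + 0.5·9.5·2.5² = 29.7 m

Phase 2 (coasting upward): v₀ = 23.8 m/s, a = -9.8 m/s².
v = v₀ + at → t = (0 − 23.8) / -9.8 = 2.42 s
v² = v₀² + 2aΔx → Δx = (0² − 23.8²)/(2·-9.8) = 28.8 m
Maximum height = 29.7 + 28.8 = 58.5 m

58.5 m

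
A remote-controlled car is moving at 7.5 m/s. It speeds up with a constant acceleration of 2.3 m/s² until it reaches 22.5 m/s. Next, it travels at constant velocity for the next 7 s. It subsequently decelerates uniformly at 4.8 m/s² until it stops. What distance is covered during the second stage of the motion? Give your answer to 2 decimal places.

Phase 1 (accelerating): v₀ = 7.50 m/s, a = 2.3 m/s².
v = v₀ + at → t = (22.5 − 7.50) / 2.3 = 6.52 s
v² = v₀² + 2aΔx → Δx = (22.5² − 7.50²)/(2·2.3) = 97.8 m

Phase 2 (constant speed): v₀ = 22.5 m/s, a = 0 m/s².
v = v₀ + at = 22.5 + (0)(7) = 22.5 m/s
Δx = v₀t + ½at² = 22.5·7 + 0.5·0·7² = 158 m
Distance in phase 2 = 158 m

157.50 m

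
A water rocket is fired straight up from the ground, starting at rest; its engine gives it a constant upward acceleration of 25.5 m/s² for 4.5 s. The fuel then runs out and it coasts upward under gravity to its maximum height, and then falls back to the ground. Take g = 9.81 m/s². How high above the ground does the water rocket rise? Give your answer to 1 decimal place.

929.3 m

Phase 1 (powered ascent): v₀ = 0 m/s, a = 25.5 m/s².
v = v₀ + at = 0 + (25.5)(4.5) = 115 m/s
Δx = v₀t + ½at² = 0·4.5 + 0.5·25.5·4.5² = 258 m

Phase 2 (coasting upward): v₀ = 115 m/s, a = -9.81 m/s².
v = v₀ + at → t = (0 − 115) / -9.81 = 11.7 s
v² = v₀² + 2aΔx → Δx = (0² − 115²)/(2·-9.81) = 671 m
Maximum height = 258 + 671 = 929 m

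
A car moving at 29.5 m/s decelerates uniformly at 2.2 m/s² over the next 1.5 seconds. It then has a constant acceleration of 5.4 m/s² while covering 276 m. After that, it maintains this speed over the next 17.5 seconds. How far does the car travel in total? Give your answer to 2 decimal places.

1377.54 m

Phase 1 (decelerating): v₀ = 29.5 m/s, a = -2.2 m/s².
v = v₀ + at = 29.5 + (-2.2)(1.5) = 26.2 m/s
Δx = v₀t + ½at² = 29.5·1.5 + 0.5·-2.2·1.5² = 41.8 m

Phase 2 (accelerating): v₀ = 26.2 m/s, a = 5.4 m/s².
v² = v₀² + 2aΔx = 26.2² + 2·5.4·276 = 3670 → v = 60.6 m/s
t = (v − v₀)/a = (60.6 − 26.2)/5.4 = 6.36 s

Phase 3 (constant speed): v₀ = 60.6 m/s, a = 0 m/s².
v = v₀ + at = 60.6 + (0)(17.5) = 60.6 m/s
Δx = v₀t + ½at² = 60.6·17.5 + 0.5·0·17.5² = 1060 m
Total distance = 41.8 + 276 + 1060 = 1380 m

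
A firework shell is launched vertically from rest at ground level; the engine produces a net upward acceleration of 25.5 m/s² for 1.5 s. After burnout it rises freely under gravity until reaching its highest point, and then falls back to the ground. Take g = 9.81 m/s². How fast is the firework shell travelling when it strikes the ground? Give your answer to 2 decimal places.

45.01 m/s

Phase 1 (powered ascent): v₀ = 0 m/s, a = 25.5 m/s².
v = v₀ + at = 0 + (25.5)(1.5) = 38.2 m/s
Δx = v₀t + ½at² = 0·1.5 + 0.5·25.5·1.5² = 28.7 m

Phase 2 (coasting upward): v₀ = 38.2 m/s, a = -9.81 m/s².
v = v₀ + at → t = (0 − 38.2) / -9.81 = 3.90 s
v² = v₀² + 2aΔx → Δx = (0² − 38.2²)/(2·-9.81) = 74.6 m

Phase 3 (free fall): v₀ = 0 m/s, a = -9.81 m/s².
Falls 103 m from rest: t = √(2·103/9.81) = 4.59 s; v = g·t = 45.0 m/s.
Impact speed = 45.0 m/s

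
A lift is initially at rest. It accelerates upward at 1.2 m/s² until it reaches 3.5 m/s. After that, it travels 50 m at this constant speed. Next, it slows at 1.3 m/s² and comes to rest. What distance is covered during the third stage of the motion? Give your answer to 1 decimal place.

Phase 1 (accelerating): v₀ = 0 m/s, a = 1.2 m/s².
v = v₀ + at → t = (3.5 − 0) / 1.2 = 2.92 s
v² = v₀² + 2aΔx → Δx = (3.5² − 0²)/(2·1.2) = 5.10 m

Phase 2 (constant speed): v₀ = 3.50 m/s, a = 0 m/s².
Constant speed: t = d/v = 50/3.50 = 14.3 s

Phase 3 (decelerating): v₀ = 3.50 m/s, a = -1.3 m/s².
v = v₀ + at → t = (0 − 3.50) / -1.3 = 2.69 s
v² = v₀² + 2aΔx → Δx = (0² − 3.50²)/(2·-1.3) = 4.71 m
Distance in phase 3 = 4.71 m

4.7 m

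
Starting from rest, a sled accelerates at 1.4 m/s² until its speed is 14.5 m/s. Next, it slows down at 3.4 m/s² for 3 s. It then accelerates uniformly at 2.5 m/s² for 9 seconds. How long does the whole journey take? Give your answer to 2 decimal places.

Phase 1 (accelerating): v₀ = 0 m/s, a = 1.4 m/s².
v = v₀ + at → t = (14.5 − 0) / 1.4 = 10.4 s
v² = v₀² + 2aΔx → Δx = (14.5² − 0²)/(2·1.4) = 75.1 m

Phase 2 (decelerating): v₀ = 14.5 m/s, a = -3.4 m/s².
v = v₀ + at = 14.5 + (-3.4)(3) = 4.30 m/s
Δx = v₀t + ½at² = 14.5·3 + 0.5·-3.4·3² = 28.2 m

Phase 3 (accelerating): v₀ = 4.30 m/s, a = 2.5 m/s².
v = v₀ + at = 4.30 + (2.5)(9) = 26.8 m/s
Δx = v₀t + ½at² = 4.30·9 + 0.5·2.5·9² = 140 m
Total time = 10.4 + 3.00 + 9.00 = 22.4 s

22.36 s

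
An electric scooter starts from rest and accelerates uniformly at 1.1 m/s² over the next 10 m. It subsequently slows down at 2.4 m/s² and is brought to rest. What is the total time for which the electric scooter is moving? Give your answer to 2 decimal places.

6.22 s

Phase 1 (accelerating): v₀ = 0 m/s, a = 1.1 m/s².
v² = v₀² + 2aΔx = 0² + 2·1.1·10 = 22.0 → v = 4.69 m/s
t = (v − v₀)/a = (4.69 − 0)/1.1 = 4.26 s

Phase 2 (decelerating): v₀ = 4.69 m/s, a = -2.4 m/s².
v = v₀ + at → t = (0 − 4.69) / -2.4 = 1.95 s
v² = v₀² + 2aΔx → Δx = (0² − 4.69²)/(2·-2.4) = 4.58 m
Total time = 4.26 + 1.95 = 6.22 s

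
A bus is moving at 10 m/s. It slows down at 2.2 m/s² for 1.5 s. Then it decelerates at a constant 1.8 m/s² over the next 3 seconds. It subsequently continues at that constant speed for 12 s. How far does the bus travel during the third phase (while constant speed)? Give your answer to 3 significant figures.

15.6 m

Phase 1 (decelerating): v₀ = 10.0 m/s, a = -2.2 m/s².
v = v₀ + at = 10.0 + (-2.2)(1.5) = 6.70 m/s
Δx = v₀t + ½at² = 10.0·1.5 + 0.5·-2.2·1.5² = 12.5 m

Phase 2 (decelerating): v₀ = 6.70 m/s, a = -1.8 m/s².
v = v₀ + at = 6.70 + (-1.8)(3) = 1.30 m/s
Δx = v₀t + ½at² = 6.70·3 + 0.5·-1.8·3² = 12.0 m

Phase 3 (constant speed): v₀ = 1.30 m/s, a = 0 m/s².
v = v₀ + at = 1.30 + (0)(12) = 1.30 m/s
Δx = v₀t + ½at² = 1.30·12 + 0.5·0·12² = 15.6 m
Distance in phase 3 = 15.6 m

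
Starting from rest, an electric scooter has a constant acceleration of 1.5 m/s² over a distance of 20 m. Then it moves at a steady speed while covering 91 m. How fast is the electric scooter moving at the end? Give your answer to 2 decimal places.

Phase 1 (accelerating): v₀ = 0 m/s, a = 1.5 m/s².
v² = v₀² + 2aΔx = 0² + 2·1.5·20 = 60.0 → v = 7.75 m/s
t = (v − v₀)/a = (7.75 − 0)/1.5 = 5.16 s

Phase 2 (constant speed): v₀ = 7.75 m/s, a = 0 m/s².
Constant speed: t = d/v = 91/7.75 = 11.7 s
Final speed = 7.75 m/s

7.75 m/s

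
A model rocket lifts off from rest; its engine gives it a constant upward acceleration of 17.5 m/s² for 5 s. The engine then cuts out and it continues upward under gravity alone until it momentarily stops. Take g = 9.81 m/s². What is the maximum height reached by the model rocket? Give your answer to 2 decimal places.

Phase 1 (powered ascent): v₀ = 0 m/s, a = 17.5 m/s².
v = v₀ + at = 0 + (17.5)(5) = 87.5 m/s
Δx = v₀t + ½at² = 0·5 + 0.5·17.5·5² = 219 m

Phase 2 (coasting upward): v₀ = 87.5 m/s, a = -9.81 m/s².
v = v₀ + at → t = (0 − 87.5) / -9.81 = 8.92 s
v² = v₀² + 2aΔx → Δx = (0² − 87.5²)/(2·-9.81) = 390 m
Maximum height = 219 + 390 = 609 m

608.98 m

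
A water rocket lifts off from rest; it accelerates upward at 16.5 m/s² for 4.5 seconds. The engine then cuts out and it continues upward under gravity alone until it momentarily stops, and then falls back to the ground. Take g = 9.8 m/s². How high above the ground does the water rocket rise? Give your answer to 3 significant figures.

448 m

Phase 1 (powered ascent): v₀ = 0 m/s, a = 16.5 m/s².
v = v₀ + at = 0 + (16.5)(4.5) = 74.2 m/s
Δx = v₀t + ½at² = 0·4.5 + 0.5·16.5·4.5² = 167 m

Phase 2 (coasting upward): v₀ = 74.2 m/s, a = -9.8 m/s².
v = v₀ + at → t = (0 − 74.2) / -9.8 = 7.58 s
v² = v₀² + 2aΔx → Δx = (0² − 74.2²)/(2·-9.8) = 281 m
Maximum height = 167 + 281 = 448 m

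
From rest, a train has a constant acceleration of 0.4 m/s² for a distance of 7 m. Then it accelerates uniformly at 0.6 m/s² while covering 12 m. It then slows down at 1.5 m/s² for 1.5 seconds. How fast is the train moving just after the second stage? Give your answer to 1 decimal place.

Phase 1 (accelerating): v₀ = 0 m/s, a = 0.4 m/s².
v² = v₀² + 2aΔx = 0² + 2·0.4·7 = 5.60 → v = 2.37 m/s
t = (v − v₀)/a = (2.37 − 0)/0.4 = 5.92 s

Phase 2 (accelerating): v₀ = 2.37 m/s, a = 0.6 m/s².
v² = v₀² + 2aΔx = 2.37² + 2·0.6·12 = 20.0 → v = 4.47 m/s
t = (v − v₀)/a = (4.47 − 2.37)/0.6 = 3.51 s
Speed at end of phase 2 = 4.47 m/s

4.5 m/s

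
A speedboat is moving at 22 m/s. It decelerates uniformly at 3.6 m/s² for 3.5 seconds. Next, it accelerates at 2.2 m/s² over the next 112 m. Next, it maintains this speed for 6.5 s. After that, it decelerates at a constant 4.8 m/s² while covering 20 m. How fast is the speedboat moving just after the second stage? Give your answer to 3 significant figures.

Phase 1 (decelerating): v₀ = 22.0 m/s, a = -3.6 m/s².
v = v₀ + at = 22.0 + (-3.6)(3.5) = 9.40 m/s
Δx = v₀t + ½at² = 22.0·3.5 + 0.5·-3.6·3.5² = 55.0 m

Phase 2 (accelerating): v₀ = 9.40 m/s, a = 2.2 m/s².
v² = v₀² + 2aΔx = 9.40² + 2·2.2·112 = 581 → v = 24.1 m/s
t = (v − v₀)/a = (24.1 − 9.40)/2.2 = 6.69 s
Speed at end of phase 2 = 24.1 m/s

24.1 m/s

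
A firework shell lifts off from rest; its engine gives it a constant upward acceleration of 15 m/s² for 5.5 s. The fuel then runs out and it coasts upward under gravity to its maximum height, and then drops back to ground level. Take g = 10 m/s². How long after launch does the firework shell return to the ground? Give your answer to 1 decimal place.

Phase 1 (powered ascent): v₀ = 0 m/s, a = 15 m/s².
v = v₀ + at = 0 + (15)(5.5) = 82.5 m/s
Δx = v₀t + ½at² = 0·5.5 + 0.5·15·5.5² = 227 m

Phase 2 (coasting upward): v₀ = 82.5 m/s, a = -10 m/s².
v = v₀ + at → t = (0 − 82.5) / -10 = 8.25 s
v² = v₀² + 2aΔx → Δx = (0² − 82.5²)/(2·-10) = 340 m

Phase 3 (free fall): v₀ = 0 m/s, a = -10 m/s².
Falls 567 m from rest: t = √(2·567/10) = 10.7 s; v = g·t = 107 m/s.
Total time = 5.50 + 8.25 + 10.7 = 24.4 s

24.4 s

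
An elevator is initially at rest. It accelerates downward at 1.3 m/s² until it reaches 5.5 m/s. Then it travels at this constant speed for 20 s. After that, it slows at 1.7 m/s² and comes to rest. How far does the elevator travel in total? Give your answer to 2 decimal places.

Phase 1 (accelerating): v₀ = 0 m/s, a = 1.3 m/s².
v = v₀ + at → t = (5.5 − 0) / 1.3 = 4.23 s
v² = v₀² + 2aΔx → Δx = (5.5² − 0²)/(2·1.3) = 11.6 m

Phase 2 (constant speed): v₀ = 5.50 m/s, a = 0 m/s².
v = v₀ + at = 5.50 + (0)(20) = 5.50 m/s
Δx = v₀t + ½at² = 5.50·20 + 0.5·0·20² = 110 m

Phase 3 (decelerating): v₀ = 5.50 m/s, a = -1.7 m/s².
v = v₀ + at → t = (0 − 5.50) / -1.7 = 3.24 s
v² = v₀² + 2aΔx → Δx = (0² − 5.50²)/(2·-1.7) = 8.90 m
Total distance = 11.6 + 110 + 8.90 = 131 m

130.53 m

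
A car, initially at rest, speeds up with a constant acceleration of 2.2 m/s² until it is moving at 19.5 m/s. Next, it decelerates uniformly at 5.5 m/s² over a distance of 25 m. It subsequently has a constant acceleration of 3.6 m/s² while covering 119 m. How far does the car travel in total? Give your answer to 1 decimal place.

230.4 m

Phase 1 (accelerating): v₀ = 0 m/s, a = 2.2 m/s².
v = v₀ + at → t = (19.5 − 0) / 2.2 = 8.86 s
v² = v₀² + 2aΔx → Δx = (19.5² − 0²)/(2·2.2) = 86.4 m

Phase 2 (decelerating): v₀ = 19.5 m/s, a = -5.5 m/s².
v² = v₀² + 2aΔx = 19.5² + 2·-5.5·25 = 105 → v = 10.3 m/s
t = (v − v₀)/a = (10.3 − 19.5)/-5.5 = 1.68 s

Phase 3 (accelerating): v₀ = 10.3 m/s, a = 3.6 m/s².
v² = v₀² + 2aΔx = 10.3² + 2·3.6·119 = 962 → v = 31.0 m/s
t = (v − v₀)/a = (31.0 − 10.3)/3.6 = 5.77 s
Total distance = 86.4 + 25.0 + 119 = 230 m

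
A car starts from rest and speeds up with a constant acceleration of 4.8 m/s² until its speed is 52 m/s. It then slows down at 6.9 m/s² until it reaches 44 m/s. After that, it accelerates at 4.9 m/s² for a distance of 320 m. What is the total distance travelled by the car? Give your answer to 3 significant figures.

Phase 1 (accelerating): v₀ = 0 m/s, a = 4.8 m/s².
v = v₀ + at → t = (52 − 0) / 4.8 = 10.8 s
v² = v₀² + 2aΔx → Δx = (52² − 0²)/(2·4.8) = 282 m

Phase 2 (decelerating): v₀ = 52.0 m/s, a = -6.9 m/s².
v = v₀ + at → t = (44 − 52.0) / -6.9 = 1.16 s
v² = v₀² + 2aΔx → Δx = (44² − 52.0²)/(2·-6.9) = 55.7 m

Phase 3 (accelerating): v₀ = 44.0 m/s, a = 4.9 m/s².
v² = v₀² + 2aΔx = 44.0² + 2·4.9·320 = 5070 → v = 71.2 m/s
t = (v − v₀)/a = (71.2 − 44.0)/4.9 = 5.55 s
Total distance = 282 + 55.7 + 320 = 657 m

657 m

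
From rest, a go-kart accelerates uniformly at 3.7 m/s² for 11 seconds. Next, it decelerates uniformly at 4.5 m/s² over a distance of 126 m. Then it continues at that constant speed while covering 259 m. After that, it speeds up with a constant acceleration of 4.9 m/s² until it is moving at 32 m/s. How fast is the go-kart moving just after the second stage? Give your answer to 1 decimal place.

22.9 m/s

Phase 1 (accelerating): v₀ = 0 m/s, a = 3.7 m/s².
v = v₀ + at = 0 + (3.7)(11) = 40.7 m/s
Δx = v₀t + ½at² = 0·11 + 0.5·3.7·11² = 224 m

Phase 2 (decelerating): v₀ = 40.7 m/s, a = -4.5 m/s².
v² = v₀² + 2aΔx = 40.7² + 2·-4.5·126 = 522 → v = 22.9 m/s
t = (v − v₀)/a = (22.9 − 40.7)/-4.5 = 3.96 s
Speed at end of phase 2 = 22.9 m/s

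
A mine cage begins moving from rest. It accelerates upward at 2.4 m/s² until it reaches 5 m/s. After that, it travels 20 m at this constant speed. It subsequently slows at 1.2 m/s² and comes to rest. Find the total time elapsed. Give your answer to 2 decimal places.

10.25 s

Phase 1 (accelerating): v₀ = 0 m/s, a = 2.4 m/s².
v = v₀ + at → t = (5 − 0) / 2.4 = 2.08 s
v² = v₀² + 2aΔx → Δx = (5² − 0²)/(2·2.4) = 5.21 m

Phase 2 (constant speed): v₀ = 5.00 m/s, a = 0 m/s².
Constant speed: t = d/v = 20/5.00 = 4.00 s

Phase 3 (decelerating): v₀ = 5.00 m/s, a = -1.2 m/s².
v = v₀ + at → t = (0 − 5.00) / -1.2 = 4.17 s
v² = v₀² + 2aΔx → Δx = (0² − 5.00²)/(2·-1.2) = 10.4 m
Total time = 2.08 + 4.00 + 4.17 = 10.2 s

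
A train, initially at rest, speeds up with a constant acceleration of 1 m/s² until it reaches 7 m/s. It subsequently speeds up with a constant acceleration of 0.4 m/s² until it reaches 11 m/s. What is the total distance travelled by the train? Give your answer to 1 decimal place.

Phase 1 (accelerating): v₀ = 0 m/s, a = 1 m/s².
v = v₀ + at → t = (7 − 0) / 1 = 7.00 s
v² = v₀² + 2aΔx → Δx = (7² − 0²)/(2·1) = 24.5 m

Phase 2 (accelerating): v₀ = 7.00 m/s, a = 0.4 m/s².
v = v₀ + at → t = (11 − 7.00) / 0.4 = 10.0 s
v² = v₀² + 2aΔx → Δx = (11² − 7.00²)/(2·0.4) = 90.0 m
Total distance = 24.5 + 90.0 = 114 m

114.5 m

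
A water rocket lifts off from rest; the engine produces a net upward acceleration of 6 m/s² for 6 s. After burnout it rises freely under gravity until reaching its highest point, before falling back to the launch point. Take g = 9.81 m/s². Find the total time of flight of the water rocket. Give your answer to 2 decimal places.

Phase 1 (powered ascent): v₀ = 0 m/s, a = 6 m/s².
v = v₀ + at = 0 + (6)(6) = 36.0 m/s
Δx = v₀t + ½at² = 0·6 + 0.5·6·6² = 108 m

Phase 2 (coasting upward): v₀ = 36.0 m/s, a = -9.81 m/s².
v = v₀ + at → t = (0 − 36.0) / -9.81 = 3.67 s
v² = v₀² + 2aΔx → Δx = (0² − 36.0²)/(2·-9.81) = 66.1 m

Phase 3 (free fall): v₀ = 0 m/s, a = -9.81 m/s².
Falls 174 m from rest: t = √(2·174/9.81) = 5.96 s; v = g·t = 58.4 m/s.
Total time = 6.00 + 3.67 + 5.96 = 15.6 s

15.63 s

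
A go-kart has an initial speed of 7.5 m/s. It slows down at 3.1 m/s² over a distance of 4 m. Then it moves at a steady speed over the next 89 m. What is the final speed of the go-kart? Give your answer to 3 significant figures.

Phase 1 (decelerating): v₀ = 7.50 m/s, a = -3.1 m/s².
v² = v₀² + 2aΔx = 7.50² + 2·-3.1·4 = 31.4 → v = 5.61 m/s
t = (v − v₀)/a = (5.61 − 7.50)/-3.1 = 0.610 s

Phase 2 (constant speed): v₀ = 5.61 m/s, a = 0 m/s².
Constant speed: t = d/v = 89/5.61 = 15.9 s
Final speed = 5.61 m/s

5.61 m/s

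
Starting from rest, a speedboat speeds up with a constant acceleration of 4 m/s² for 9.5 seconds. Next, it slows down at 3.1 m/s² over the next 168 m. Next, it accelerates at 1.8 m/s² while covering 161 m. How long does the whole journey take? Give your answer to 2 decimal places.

21.55 s

Phase 1 (accelerating): v₀ = 0 m/s, a = 4 m/s².
v = v₀ + at = 0 + (4)(9.5) = 38.0 m/s
Δx = v₀t + ½at² = 0·9.5 + 0.5·4·9.5² = 180 m

Phase 2 (decelerating): v₀ = 38.0 m/s, a = -3.1 m/s².
v² = v₀² + 2aΔx = 38.0² + 2·-3.1·168 = 402 → v = 20.1 m/s
t = (v − v₀)/a = (20.1 − 38.0)/-3.1 = 5.79 s

Phase 3 (accelerating): v₀ = 20.1 m/s, a = 1.8 m/s².
v² = v₀² + 2aΔx = 20.1² + 2·1.8·161 = 982 → v = 31.3 m/s
t = (v − v₀)/a = (31.3 − 20.1)/1.8 = 6.26 s
Total time = 9.50 + 5.79 + 6.26 = 21.6 s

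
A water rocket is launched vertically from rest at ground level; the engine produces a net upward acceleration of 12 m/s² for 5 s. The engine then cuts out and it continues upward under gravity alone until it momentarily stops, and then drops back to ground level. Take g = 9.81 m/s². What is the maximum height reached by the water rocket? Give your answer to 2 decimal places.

Phase 1 (powered ascent): v₀ = 0 m/s, a = 12 m/s².
v = v₀ + at = 0 + (12)(5) = 60.0 m/s
Δx = v₀t + ½at² = 0·5 + 0.5·12·5² = 150 m

Phase 2 (coasting upward): v₀ = 60.0 m/s, a = -9.81 m/s².
v = v₀ + at → t = (0 − 60.0) / -9.81 = 6.12 s
v² = v₀² + 2aΔx → Δx = (0² − 60.0²)/(2·-9.81) = 183 m
Maximum height = 150 + 183 = 333 m

333.49 m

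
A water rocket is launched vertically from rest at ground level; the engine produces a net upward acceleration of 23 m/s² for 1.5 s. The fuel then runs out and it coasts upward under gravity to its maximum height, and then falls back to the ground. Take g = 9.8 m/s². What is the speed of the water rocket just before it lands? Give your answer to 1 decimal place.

Phase 1 (powered ascent): v₀ = 0 m/s, a = 23 m/s².
v = v₀ + at = 0 + (23)(1.5) = 34.5 m/s
Δx = v₀t + ½at² = 0·1.5 + 0.5·23·1.5² = 25.9 m

Phase 2 (coasting upward): v₀ = 34.5 m/s, a = -9.8 m/s².
v = v₀ + at → t = (0 − 34.5) / -9.8 = 3.52 s
v² = v₀² + 2aΔx → Δx = (0² − 34.5²)/(2·-9.8) = 60.7 m

Phase 3 (free fall): v₀ = 0 m/s, a = -9.8 m/s².
Falls 86.6 m from rest: t = √(2·86.6/9.8) = 4.20 s; v = g·t = 41.2 m/s.
Impact speed = 41.2 m/s

41.2 m/s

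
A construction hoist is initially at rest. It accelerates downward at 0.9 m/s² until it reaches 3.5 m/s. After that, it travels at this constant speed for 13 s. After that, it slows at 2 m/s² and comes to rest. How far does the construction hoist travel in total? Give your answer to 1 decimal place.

Phase 1 (accelerating): v₀ = 0 m/s, a = 0.9 m/s².
v = v₀ + at → t = (3.5 − 0) / 0.9 = 3.89 s
v² = v₀² + 2aΔx → Δx = (3.5² − 0²)/(2·0.9) = 6.81 m

Phase 2 (constant speed): v₀ = 3.50 m/s, a = 0 m/s².
v = v₀ + at = 3.50 + (0)(13) = 3.50 m/s
Δx = v₀t + ½at² = 3.50·13 + 0.5·0·13² = 45.5 m

Phase 3 (decelerating): v₀ = 3.50 m/s, a = -2 m/s².
v = v₀ + at → t = (0 − 3.50) / -2 = 1.75 s
v² = v₀² + 2aΔx → Δx = (0² − 3.50²)/(2·-2) = 3.06 m
Total distance = 6.81 + 45.5 + 3.06 = 55.4 m

55.4 m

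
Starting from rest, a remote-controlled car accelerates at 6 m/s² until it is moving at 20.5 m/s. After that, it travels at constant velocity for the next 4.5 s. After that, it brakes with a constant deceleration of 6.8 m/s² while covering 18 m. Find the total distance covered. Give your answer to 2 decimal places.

Phase 1 (accelerating): v₀ = 0 m/s, a = 6 m/s².
v = v₀ + at → t = (20.5 − 0) / 6 = 3.42 s
v² = v₀² + 2aΔx → Δx = (20.5² − 0²)/(2·6) = 35.0 m

Phase 2 (constant speed): v₀ = 20.5 m/s, a = 0 m/s².
v = v₀ + at = 20.5 + (0)(4.5) = 20.5 m/s
Δx = v₀t + ½at² = 20.5·4.5 + 0.5·0·4.5² = 92.2 m

Phase 3 (decelerating): v₀ = 20.5 m/s, a = -6.8 m/s².
v² = v₀² + 2aΔx = 20.5² + 2·-6.8·18 = 175 → v = 13.2 m/s
t = (v − v₀)/a = (13.2 − 20.5)/-6.8 = 1.07 s
Total distance = 35.0 + 92.2 + 18.0 = 145 m

145.27 m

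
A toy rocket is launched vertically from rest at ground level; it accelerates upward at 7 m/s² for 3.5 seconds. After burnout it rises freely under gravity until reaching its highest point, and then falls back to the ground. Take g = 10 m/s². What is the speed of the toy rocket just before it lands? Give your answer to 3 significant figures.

Phase 1 (powered ascent): v₀ = 0 m/s, a = 7 m/s².
v = v₀ + at = 0 + (7)(3.5) = 24.5 m/s
Δx = v₀t + ½at² = 0·3.5 + 0.5·7·3.5² = 42.9 m

Phase 2 (coasting upward): v₀ = 24.5 m/s, a = -10 m/s².
v = v₀ + at → t = (0 − 24.5) / -10 = 2.45 s
v² = v₀² + 2aΔx → Δx = (0² − 24.5²)/(2·-10) = 30.0 m

Phase 3 (free fall): v₀ = 0 m/s, a = -10 m/s².
Falls 72.9 m from rest: t = √(2·72.9/10) = 3.82 s; v = g·t = 38.2 m/s.
Impact speed = 38.2 m/s

38.2 m/s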